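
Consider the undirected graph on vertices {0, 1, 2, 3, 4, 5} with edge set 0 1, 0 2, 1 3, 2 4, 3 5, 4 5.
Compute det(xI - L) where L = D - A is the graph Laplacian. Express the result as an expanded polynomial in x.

x^6 - 12x^5 + 54x^4 - 112x^3 + 105x^2 - 36x

Each diagonal entry of L is the vertex degree and each off-diagonal entry is -1 where an edge is present, 0 otherwise; in the order [0, 1, 2, 3, 4, 5] the diagonal is [2, 2, 2, 2, 2, 2]. The eigenvalues of L are [0, 1, 1, 3, 3, 4]; the characteristic polynomial is the product of (x - lambda_i), which multiplies out to x^6 - 12x^5 + 54x^4 - 112x^3 + 105x^2 - 36x. Since p(0) = det(-L) = 0, x divides p(x). There is one zero in the spectrum, matching the 1 component. By the matrix-tree theorem the graph has (1/6) * product of the nonzero eigenvalues = 6 spanning trees.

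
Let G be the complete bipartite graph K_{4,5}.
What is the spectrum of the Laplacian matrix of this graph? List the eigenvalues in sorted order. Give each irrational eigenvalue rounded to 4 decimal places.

The graph has 9 vertices and degree multiset [5, 5, 5, 5, 4, 4, 4, 4, 4]; D is the diagonal matrix of degrees and L = D - A. Since every row of L sums to 0, the all-ones vector is in the kernel and 0 is an eigenvalue. The single zero eigenvalue shows the graph is connected. The eigenvalues sum to 40, which equals trace(L) = 2|E|. There is one zero in the spectrum, matching the 1 component.

[0, 4, 4, 4, 4, 5, 5, 5, 9]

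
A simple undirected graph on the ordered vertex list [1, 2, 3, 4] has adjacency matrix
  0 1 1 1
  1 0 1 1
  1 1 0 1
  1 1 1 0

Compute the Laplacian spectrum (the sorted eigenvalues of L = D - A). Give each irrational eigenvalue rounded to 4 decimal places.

[0, 4, 4, 4]

Each diagonal entry of L is the vertex degree and each off-diagonal entry is -1 where an edge is present, 0 otherwise; in the order [1, 2, 3, 4] the diagonal is [3, 3, 3, 3]. L is symmetric positive semidefinite, so every eigenvalue is real and nonnegative. By the matrix-tree theorem the graph has (1/4) * product of the nonzero eigenvalues = 16 spanning trees.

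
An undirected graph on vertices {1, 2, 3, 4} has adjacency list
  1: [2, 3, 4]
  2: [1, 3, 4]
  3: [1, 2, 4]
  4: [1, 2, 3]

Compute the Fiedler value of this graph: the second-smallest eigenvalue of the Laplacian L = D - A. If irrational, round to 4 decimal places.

4

Reading degrees in the order [1, 2, 3, 4] gives [3, 3, 3, 3]; set D = diag(3, 3, 3, 3) and form L = D - A. Computing the eigenvalues of L and sorting gives [0, 4, 4, 4]. The Fiedler value lambda_2 = 4 is strictly positive, so the graph is connected.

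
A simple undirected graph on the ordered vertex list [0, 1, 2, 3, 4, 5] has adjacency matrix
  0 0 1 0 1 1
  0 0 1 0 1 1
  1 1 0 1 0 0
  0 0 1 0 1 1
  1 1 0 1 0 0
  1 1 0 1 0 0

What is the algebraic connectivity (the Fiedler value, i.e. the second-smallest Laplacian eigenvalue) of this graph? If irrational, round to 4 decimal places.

3

Reading degrees in the order [0, 1, 2, 3, 4, 5] gives [3, 3, 3, 3, 3, 3]; set D = diag(3, 3, 3, 3, 3, 3) and form L = D - A. The sorted Laplacian eigenvalues are [0, 3, 3, 3, 3, 6]; the algebraic connectivity is the second entry, 3. The largest eigenvalue, 6, is at most the vertex count 6.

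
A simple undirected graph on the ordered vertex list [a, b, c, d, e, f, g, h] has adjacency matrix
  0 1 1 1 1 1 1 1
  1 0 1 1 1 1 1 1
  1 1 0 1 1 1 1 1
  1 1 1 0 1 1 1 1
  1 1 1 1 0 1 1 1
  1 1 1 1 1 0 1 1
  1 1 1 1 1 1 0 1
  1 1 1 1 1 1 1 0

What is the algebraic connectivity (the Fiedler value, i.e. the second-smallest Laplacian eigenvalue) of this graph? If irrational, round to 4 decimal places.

Reading degrees in the order [a, b, c, d, e, f, g, h] gives [7, 7, 7, 7, 7, 7, 7, 7]; set D = diag(7, 7, 7, 7, 7, 7, 7, 7) and form L = D - A. The smallest Laplacian eigenvalue is always 0. The next one, lambda_2 = 8, measures how hard the graph is to disconnect: larger values mean better connectivity. The eigenvalues sum to 56, which equals trace(L) = 2|E|. There is one zero in the spectrum, matching the 1 component.

8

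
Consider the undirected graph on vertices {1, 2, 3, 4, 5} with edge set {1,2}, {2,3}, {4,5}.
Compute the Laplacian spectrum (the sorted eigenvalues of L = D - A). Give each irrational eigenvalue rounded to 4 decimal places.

[0, 0, 1, 2, 3]

With the vertex order [1, 2, 3, 4, 5], the degrees are [1, 2, 1, 1, 1], giving D = diag(1, 2, 1, 1, 1) and L = D - A. Since every row of L sums to 0, the all-ones vector is in the kernel and 0 is an eigenvalue. The 2 zero eigenvalues correspond to the 2 connected components. The eigenvalues sum to 6, which equals trace(L) = 2|E|.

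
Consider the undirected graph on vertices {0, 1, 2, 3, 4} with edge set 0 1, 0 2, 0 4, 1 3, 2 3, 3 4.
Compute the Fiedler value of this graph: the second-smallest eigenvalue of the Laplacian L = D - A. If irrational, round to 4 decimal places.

Each diagonal entry of L is the vertex degree and each off-diagonal entry is -1 where an edge is present, 0 otherwise; in the order [0, 1, 2, 3, 4] the diagonal is [3, 2, 2, 3, 2]. The sorted Laplacian eigenvalues are [0, 2, 2, 3, 5]; the algebraic connectivity is the second entry, 2. By the matrix-tree theorem the graph has (1/5) * product of the nonzero eigenvalues = 12 spanning trees.

2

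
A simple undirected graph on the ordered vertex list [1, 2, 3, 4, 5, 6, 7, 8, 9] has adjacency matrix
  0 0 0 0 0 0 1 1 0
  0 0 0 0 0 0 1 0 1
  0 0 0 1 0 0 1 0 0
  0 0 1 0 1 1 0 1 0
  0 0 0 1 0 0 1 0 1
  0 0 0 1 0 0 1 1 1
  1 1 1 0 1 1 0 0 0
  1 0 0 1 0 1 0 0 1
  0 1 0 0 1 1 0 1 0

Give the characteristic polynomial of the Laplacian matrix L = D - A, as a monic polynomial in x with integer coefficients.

Each diagonal entry of L is the vertex degree and each off-diagonal entry is -1 where an edge is present, 0 otherwise; in the order [1, 2, 3, 4, 5, 6, 7, 8, 9] the diagonal is [2, 2, 2, 4, 3, 4, 5, 4, 4]. Computing det(xI - L) by cofactor expansion (or equivalently via sum-over-permutations) gives x^9 - 30x^8 + 380x^7 - 2650x^6 + 11111x^5 - 28648x^4 + 44338x^3 - 37680x^2 + 13482x. Since p(0) = det(-L) = 0, x divides p(x). By the matrix-tree theorem the graph has (1/9) * product of the nonzero eigenvalues = 1498 spanning trees. The eigenvalues sum to 30, which equals trace(L) = 2|E|.

x^9 - 30x^8 + 380x^7 - 2650x^6 + 11111x^5 - 28648x^4 + 44338x^3 - 37680x^2 + 13482x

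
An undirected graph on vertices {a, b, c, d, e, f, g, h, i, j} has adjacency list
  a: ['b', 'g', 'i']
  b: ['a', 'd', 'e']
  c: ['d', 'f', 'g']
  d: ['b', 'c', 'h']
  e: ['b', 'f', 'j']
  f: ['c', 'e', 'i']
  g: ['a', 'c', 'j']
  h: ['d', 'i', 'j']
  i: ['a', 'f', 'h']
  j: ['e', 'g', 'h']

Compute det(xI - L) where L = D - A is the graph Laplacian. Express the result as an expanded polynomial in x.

x^10 - 30x^9 + 390x^8 - 2880x^7 + 13305x^6 - 39882x^5 + 77640x^4 - 94800x^3 + 66000x^2 - 20000x

Reading degrees in the order [a, b, c, d, e, f, g, h, i, j] gives [3, 3, 3, 3, 3, 3, 3, 3, 3, 3]; set D = diag(3, 3, 3, 3, 3, 3, 3, 3, 3, 3) and form L = D - A. L has integer entries, so p(x) = det(xI - L) has integer coefficients. Expanding the determinant yields x^10 - 30x^9 + 390x^8 - 2880x^7 + 13305x^6 - 39882x^5 + 77640x^4 - 94800x^3 + 66000x^2 - 20000x. The coefficient of x^9 equals -trace(L) = -30, matching the sum of degrees. The eigenvalues sum to 30, which equals trace(L) = 2|E|. The largest eigenvalue, 5, is at most the vertex count 10.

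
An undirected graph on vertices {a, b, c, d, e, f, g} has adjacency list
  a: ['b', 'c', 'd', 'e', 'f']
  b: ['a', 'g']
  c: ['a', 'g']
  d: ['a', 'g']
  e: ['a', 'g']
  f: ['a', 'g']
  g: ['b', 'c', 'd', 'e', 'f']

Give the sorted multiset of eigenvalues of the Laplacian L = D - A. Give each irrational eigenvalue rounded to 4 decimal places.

Reading degrees in the order [a, b, c, d, e, f, g] gives [5, 2, 2, 2, 2, 2, 5]; set D = diag(5, 2, 2, 2, 2, 2, 5) and form L = D - A. L is symmetric positive semidefinite, so every eigenvalue is real and nonnegative. The largest eigenvalue, 7, is at most the vertex count 7.

[0, 2, 2, 2, 2, 5, 7]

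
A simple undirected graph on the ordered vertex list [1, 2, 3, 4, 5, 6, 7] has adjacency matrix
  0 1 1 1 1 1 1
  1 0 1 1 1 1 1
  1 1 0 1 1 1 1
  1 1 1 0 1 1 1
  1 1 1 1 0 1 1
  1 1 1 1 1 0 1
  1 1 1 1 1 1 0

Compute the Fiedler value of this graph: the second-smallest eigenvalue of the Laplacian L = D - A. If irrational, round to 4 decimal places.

Each diagonal entry of L is the vertex degree and each off-diagonal entry is -1 where an edge is present, 0 otherwise; in the order [1, 2, 3, 4, 5, 6, 7] the diagonal is [6, 6, 6, 6, 6, 6, 6]. The sorted Laplacian eigenvalues are [0, 7, 7, 7, 7, 7, 7]; the algebraic connectivity is the second entry, 7. By the matrix-tree theorem the graph has (1/7) * product of the nonzero eigenvalues = 16807 spanning trees.

7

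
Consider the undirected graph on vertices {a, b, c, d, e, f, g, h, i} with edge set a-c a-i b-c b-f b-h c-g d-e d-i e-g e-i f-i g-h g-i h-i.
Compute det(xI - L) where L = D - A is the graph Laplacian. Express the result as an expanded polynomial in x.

Reading degrees in the order [a, b, c, d, e, f, g, h, i] gives [2, 3, 3, 2, 3, 2, 4, 3, 6]; set D = diag(2, 3, 3, 2, 3, 2, 4, 3, 6) and form L = D - A. L has integer entries, so p(x) = det(xI - L) has integer coefficients. Expanding the determinant yields x^9 - 28x^8 + 328x^7 - 2098x^6 + 8008x^5 - 18658x^4 + 25878x^3 - 19506x^2 + 6111x. The constant term is 0 because L is singular (the all-ones vector lies in its kernel). By the matrix-tree theorem the graph has (1/9) * product of the nonzero eigenvalues = 679 spanning trees. The eigenvalues sum to 28, which equals trace(L) = 2|E|.

x^9 - 28x^8 + 328x^7 - 2098x^6 + 8008x^5 - 18658x^4 + 25878x^3 - 19506x^2 + 6111x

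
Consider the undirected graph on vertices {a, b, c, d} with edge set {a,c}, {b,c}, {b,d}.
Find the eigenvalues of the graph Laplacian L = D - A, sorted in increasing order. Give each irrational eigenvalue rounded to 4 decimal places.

With the vertex order [a, b, c, d], the degrees are [1, 2, 2, 1], giving D = diag(1, 2, 2, 1) and L = D - A. L is symmetric positive semidefinite, so every eigenvalue is real and nonnegative. The largest eigenvalue, 3.4142, is at most the vertex count 4.

[0, 0.5858, 2, 3.4142]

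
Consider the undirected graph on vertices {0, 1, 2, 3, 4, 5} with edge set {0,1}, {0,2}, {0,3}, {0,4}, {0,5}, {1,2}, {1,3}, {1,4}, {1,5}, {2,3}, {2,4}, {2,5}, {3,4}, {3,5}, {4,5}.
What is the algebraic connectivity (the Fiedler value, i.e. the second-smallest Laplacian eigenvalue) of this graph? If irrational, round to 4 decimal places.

Each diagonal entry of L is the vertex degree and each off-diagonal entry is -1 where an edge is present, 0 otherwise; in the order [0, 1, 2, 3, 4, 5] the diagonal is [5, 5, 5, 5, 5, 5]. Computing the eigenvalues of L and sorting gives [0, 6, 6, 6, 6, 6]. The Fiedler value lambda_2 = 6 is strictly positive, so the graph is connected.

6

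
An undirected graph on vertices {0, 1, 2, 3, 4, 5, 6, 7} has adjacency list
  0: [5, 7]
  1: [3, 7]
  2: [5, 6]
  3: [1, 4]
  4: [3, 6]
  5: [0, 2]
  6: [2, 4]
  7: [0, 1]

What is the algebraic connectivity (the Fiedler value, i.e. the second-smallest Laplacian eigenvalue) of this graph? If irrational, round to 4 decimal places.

0.5858

With the vertex order [0, 1, 2, 3, 4, 5, 6, 7], the degrees are [2, 2, 2, 2, 2, 2, 2, 2], giving D = diag(2, 2, 2, 2, 2, 2, 2, 2) and L = D - A. The smallest Laplacian eigenvalue is always 0. The next one, lambda_2 = 0.5858, measures how hard the graph is to disconnect: larger values mean better connectivity. The largest eigenvalue, 4, is at most the vertex count 8.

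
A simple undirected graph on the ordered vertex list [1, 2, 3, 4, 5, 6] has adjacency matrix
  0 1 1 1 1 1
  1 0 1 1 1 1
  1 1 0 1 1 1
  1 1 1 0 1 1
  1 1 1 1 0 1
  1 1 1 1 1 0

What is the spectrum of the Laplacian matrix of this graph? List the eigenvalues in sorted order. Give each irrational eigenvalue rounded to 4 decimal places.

[0, 6, 6, 6, 6, 6]

Reading degrees in the order [1, 2, 3, 4, 5, 6] gives [5, 5, 5, 5, 5, 5]; set D = diag(5, 5, 5, 5, 5, 5) and form L = D - A. Diagonalising L (or applying a numerical eigensolver to the 6x6 matrix) gives the spectrum above. The single zero eigenvalue shows the graph is connected. There is one zero in the spectrum, matching the 1 component.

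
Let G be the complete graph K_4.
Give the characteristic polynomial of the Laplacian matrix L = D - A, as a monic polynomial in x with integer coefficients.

x^4 - 12x^3 + 48x^2 - 64x

The graph has 4 vertices and degree multiset [3, 3, 3, 3]; D is the diagonal matrix of degrees and L = D - A. Computing det(xI - L) by cofactor expansion (or equivalently via sum-over-permutations) gives x^4 - 12x^3 + 48x^2 - 64x. The constant term is 0 because L is singular (the all-ones vector lies in its kernel). The largest eigenvalue, 4, is at most the vertex count 4.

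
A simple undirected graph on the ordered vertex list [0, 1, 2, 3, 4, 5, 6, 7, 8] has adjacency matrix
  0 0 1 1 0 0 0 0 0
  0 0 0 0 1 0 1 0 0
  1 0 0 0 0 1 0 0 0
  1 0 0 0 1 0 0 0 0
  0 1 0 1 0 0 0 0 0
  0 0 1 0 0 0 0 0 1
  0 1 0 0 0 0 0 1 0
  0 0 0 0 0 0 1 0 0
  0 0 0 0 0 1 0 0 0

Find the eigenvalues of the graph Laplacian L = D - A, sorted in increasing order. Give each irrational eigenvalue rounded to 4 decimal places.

[0, 0.1206, 0.4679, 1, 1.6527, 2.3473, 3, 3.5321, 3.8794]

Each diagonal entry of L is the vertex degree and each off-diagonal entry is -1 where an edge is present, 0 otherwise; in the order [0, 1, 2, 3, 4, 5, 6, 7, 8] the diagonal is [2, 2, 2, 2, 2, 2, 2, 1, 1]. L is symmetric positive semidefinite, so every eigenvalue is real and nonnegative. There is one zero in the spectrum, matching the 1 component.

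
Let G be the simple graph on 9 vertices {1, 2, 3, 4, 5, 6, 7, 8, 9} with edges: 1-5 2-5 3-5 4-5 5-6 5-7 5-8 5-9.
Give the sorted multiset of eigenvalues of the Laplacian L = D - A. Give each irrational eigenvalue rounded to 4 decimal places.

Reading degrees in the order [1, 2, 3, 4, 5, 6, 7, 8, 9] gives [1, 1, 1, 1, 8, 1, 1, 1, 1]; set D = diag(1, 1, 1, 1, 8, 1, 1, 1, 1) and form L = D - A. Since every row of L sums to 0, the all-ones vector is in the kernel and 0 is an eigenvalue. The single zero eigenvalue shows the graph is connected. The eigenvalues sum to 16, which equals trace(L) = 2|E|.

[0, 1, 1, 1, 1, 1, 1, 1, 9]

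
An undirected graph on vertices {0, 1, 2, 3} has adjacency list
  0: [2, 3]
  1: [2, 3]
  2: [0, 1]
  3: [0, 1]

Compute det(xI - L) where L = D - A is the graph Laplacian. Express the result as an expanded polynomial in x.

Reading degrees in the order [0, 1, 2, 3] gives [2, 2, 2, 2]; set D = diag(2, 2, 2, 2) and form L = D - A. Computing det(xI - L) by cofactor expansion (or equivalently via sum-over-permutations) gives x^4 - 8x^3 + 20x^2 - 16x. The constant term is 0 because L is singular (the all-ones vector lies in its kernel). The eigenvalues sum to 8, which equals trace(L) = 2|E|. There is one zero in the spectrum, matching the 1 component.

x^4 - 8x^3 + 20x^2 - 16x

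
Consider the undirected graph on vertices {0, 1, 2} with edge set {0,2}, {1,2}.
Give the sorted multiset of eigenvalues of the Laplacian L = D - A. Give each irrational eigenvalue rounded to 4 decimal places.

[0, 1, 3]

Reading degrees in the order [0, 1, 2] gives [1, 1, 2]; set D = diag(1, 1, 2) and form L = D - A. L is symmetric positive semidefinite, so every eigenvalue is real and nonnegative. There is one zero in the spectrum, matching the 1 component.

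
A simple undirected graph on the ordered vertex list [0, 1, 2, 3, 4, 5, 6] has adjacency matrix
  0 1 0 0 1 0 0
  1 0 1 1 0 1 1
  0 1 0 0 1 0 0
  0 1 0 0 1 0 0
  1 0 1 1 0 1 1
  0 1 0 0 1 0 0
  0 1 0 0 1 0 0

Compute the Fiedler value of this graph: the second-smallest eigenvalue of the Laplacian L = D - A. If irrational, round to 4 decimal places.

2

Each diagonal entry of L is the vertex degree and each off-diagonal entry is -1 where an edge is present, 0 otherwise; in the order [0, 1, 2, 3, 4, 5, 6] the diagonal is [2, 5, 2, 2, 5, 2, 2]. Computing the eigenvalues of L and sorting gives [0, 2, 2, 2, 2, 5, 7]. The Fiedler value lambda_2 = 2 is strictly positive, so the graph is connected.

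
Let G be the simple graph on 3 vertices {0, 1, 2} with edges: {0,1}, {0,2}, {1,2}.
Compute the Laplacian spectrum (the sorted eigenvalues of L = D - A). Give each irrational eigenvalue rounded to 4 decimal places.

[0, 3, 3]

Each diagonal entry of L is the vertex degree and each off-diagonal entry is -1 where an edge is present, 0 otherwise; in the order [0, 1, 2] the diagonal is [2, 2, 2]. L is symmetric positive semidefinite, so every eigenvalue is real and nonnegative. There is one zero in the spectrum, matching the 1 component. The eigenvalues sum to 6, which equals trace(L) = 2|E|.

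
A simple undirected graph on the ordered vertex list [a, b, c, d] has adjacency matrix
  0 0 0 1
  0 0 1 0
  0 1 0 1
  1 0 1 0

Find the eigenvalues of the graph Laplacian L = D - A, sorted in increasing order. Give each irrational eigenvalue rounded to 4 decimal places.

[0, 0.5858, 2, 3.4142]

Each diagonal entry of L is the vertex degree and each off-diagonal entry is -1 where an edge is present, 0 otherwise; in the order [a, b, c, d] the diagonal is [1, 1, 2, 2]. Since every row of L sums to 0, the all-ones vector is in the kernel and 0 is an eigenvalue.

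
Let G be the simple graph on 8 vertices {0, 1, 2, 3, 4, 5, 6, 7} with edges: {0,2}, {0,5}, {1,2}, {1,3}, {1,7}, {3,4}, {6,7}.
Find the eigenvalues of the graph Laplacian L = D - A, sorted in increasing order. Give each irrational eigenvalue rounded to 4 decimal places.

Each diagonal entry of L is the vertex degree and each off-diagonal entry is -1 where an edge is present, 0 otherwise; in the order [0, 1, 2, 3, 4, 5, 6, 7] the diagonal is [2, 3, 2, 2, 1, 1, 1, 2]. Since every row of L sums to 0, the all-ones vector is in the kernel and 0 is an eigenvalue. The single zero eigenvalue shows the graph is connected.

[0, 0.2434, 0.3820, 1.1798, 2, 2.6180, 3.1386, 4.4383]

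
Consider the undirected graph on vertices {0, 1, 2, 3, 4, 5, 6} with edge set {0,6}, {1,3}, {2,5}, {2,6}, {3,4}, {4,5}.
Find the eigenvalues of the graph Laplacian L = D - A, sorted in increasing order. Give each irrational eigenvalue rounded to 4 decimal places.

Reading degrees in the order [0, 1, 2, 3, 4, 5, 6] gives [1, 1, 2, 2, 2, 2, 2]; set D = diag(1, 1, 2, 2, 2, 2, 2) and form L = D - A. L is symmetric positive semidefinite, so every eigenvalue is real and nonnegative. The largest eigenvalue, 3.8019, is at most the vertex count 7.

[0, 0.1981, 0.7530, 1.5550, 2.4450, 3.2470, 3.8019]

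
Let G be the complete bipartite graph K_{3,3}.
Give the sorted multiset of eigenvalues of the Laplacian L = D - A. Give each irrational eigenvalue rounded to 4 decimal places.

The graph has 6 vertices and degree multiset [3, 3, 3, 3, 3, 3]; D is the diagonal matrix of degrees and L = D - A. The multiplicity of 0 as a Laplacian eigenvalue equals the number of connected components. There is one zero in the spectrum, matching the 1 component.

[0, 3, 3, 3, 3, 6]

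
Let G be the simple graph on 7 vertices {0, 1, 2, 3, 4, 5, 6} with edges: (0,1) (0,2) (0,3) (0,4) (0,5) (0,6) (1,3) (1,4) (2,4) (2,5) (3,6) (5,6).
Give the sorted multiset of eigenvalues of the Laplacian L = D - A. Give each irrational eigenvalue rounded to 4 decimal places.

[0, 2, 2, 4, 4, 5, 7]

Reading degrees in the order [0, 1, 2, 3, 4, 5, 6] gives [6, 3, 3, 3, 3, 3, 3]; set D = diag(6, 3, 3, 3, 3, 3, 3) and form L = D - A. Since every row of L sums to 0, the all-ones vector is in the kernel and 0 is an eigenvalue. The single zero eigenvalue shows the graph is connected.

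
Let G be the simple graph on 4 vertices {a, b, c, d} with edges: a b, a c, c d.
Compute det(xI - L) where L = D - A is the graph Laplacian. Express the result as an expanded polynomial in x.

x^4 - 6x^3 + 10x^2 - 4x

With the vertex order [a, b, c, d], the degrees are [2, 1, 2, 1], giving D = diag(2, 1, 2, 1) and L = D - A. Computing det(xI - L) by cofactor expansion (or equivalently via sum-over-permutations) gives x^4 - 6x^3 + 10x^2 - 4x. The coefficient of x^3 equals -trace(L) = -6, matching the sum of degrees. The largest eigenvalue, 3.4142, is at most the vertex count 4. There is one zero in the spectrum, matching the 1 component.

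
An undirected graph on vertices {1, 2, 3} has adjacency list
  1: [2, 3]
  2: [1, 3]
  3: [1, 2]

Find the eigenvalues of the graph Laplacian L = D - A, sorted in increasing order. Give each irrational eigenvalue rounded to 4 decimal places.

With the vertex order [1, 2, 3], the degrees are [2, 2, 2], giving D = diag(2, 2, 2) and L = D - A. Diagonalising L (or applying a numerical eigensolver to the 3x3 matrix) gives the spectrum above. The single zero eigenvalue shows the graph is connected. The largest eigenvalue, 3, is at most the vertex count 3.

[0, 3, 3]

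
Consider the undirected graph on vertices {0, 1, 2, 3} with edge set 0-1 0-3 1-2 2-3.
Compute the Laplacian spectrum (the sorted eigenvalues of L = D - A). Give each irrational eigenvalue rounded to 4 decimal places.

With the vertex order [0, 1, 2, 3], the degrees are [2, 2, 2, 2], giving D = diag(2, 2, 2, 2) and L = D - A. L is symmetric positive semidefinite, so every eigenvalue is real and nonnegative. The single zero eigenvalue shows the graph is connected. There is one zero in the spectrum, matching the 1 component.

[0, 2, 2, 4]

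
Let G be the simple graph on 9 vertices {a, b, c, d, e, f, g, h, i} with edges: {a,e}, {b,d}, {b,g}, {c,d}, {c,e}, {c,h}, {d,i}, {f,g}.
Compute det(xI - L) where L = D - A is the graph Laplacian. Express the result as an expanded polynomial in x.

With the vertex order [a, b, c, d, e, f, g, h, i], the degrees are [1, 2, 3, 3, 2, 1, 2, 1, 1], giving D = diag(1, 2, 3, 3, 2, 1, 2, 1, 1) and L = D - A. Computing det(xI - L) by cofactor expansion (or equivalently via sum-over-permutations) gives x^9 - 16x^8 + 103x^7 - 344x^6 + 641x^5 - 668x^4 + 371x^3 - 98x^2 + 9x. The constant term is 0 because L is singular (the all-ones vector lies in its kernel). The eigenvalues sum to 16, which equals trace(L) = 2|E|.

x^9 - 16x^8 + 103x^7 - 344x^6 + 641x^5 - 668x^4 + 371x^3 - 98x^2 + 9x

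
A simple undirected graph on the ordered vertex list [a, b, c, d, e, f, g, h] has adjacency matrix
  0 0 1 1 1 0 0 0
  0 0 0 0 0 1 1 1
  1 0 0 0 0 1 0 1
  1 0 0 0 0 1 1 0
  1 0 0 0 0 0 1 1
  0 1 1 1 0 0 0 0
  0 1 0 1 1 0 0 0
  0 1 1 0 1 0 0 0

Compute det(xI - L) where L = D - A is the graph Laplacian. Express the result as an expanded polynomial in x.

x^8 - 24x^7 + 240x^6 - 1296x^5 + 4080x^4 - 7488x^3 + 7424x^2 - 3072x

With the vertex order [a, b, c, d, e, f, g, h], the degrees are [3, 3, 3, 3, 3, 3, 3, 3], giving D = diag(3, 3, 3, 3, 3, 3, 3, 3) and L = D - A. Computing det(xI - L) by cofactor expansion (or equivalently via sum-over-permutations) gives x^8 - 24x^7 + 240x^6 - 1296x^5 + 4080x^4 - 7488x^3 + 7424x^2 - 3072x. The coefficient of x^7 equals -trace(L) = -24, matching the sum of degrees.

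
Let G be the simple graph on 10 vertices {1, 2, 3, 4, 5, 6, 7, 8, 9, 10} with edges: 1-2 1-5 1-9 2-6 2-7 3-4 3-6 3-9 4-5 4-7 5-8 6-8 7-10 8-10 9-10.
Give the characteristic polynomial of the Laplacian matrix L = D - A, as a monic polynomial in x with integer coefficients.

x^10 - 30x^9 + 390x^8 - 2880x^7 + 13305x^6 - 39882x^5 + 77640x^4 - 94800x^3 + 66000x^2 - 20000x

With the vertex order [1, 2, 3, 4, 5, 6, 7, 8, 9, 10], the degrees are [3, 3, 3, 3, 3, 3, 3, 3, 3, 3], giving D = diag(3, 3, 3, 3, 3, 3, 3, 3, 3, 3) and L = D - A. Computing det(xI - L) by cofactor expansion (or equivalently via sum-over-permutations) gives x^10 - 30x^9 + 390x^8 - 2880x^7 + 13305x^6 - 39882x^5 + 77640x^4 - 94800x^3 + 66000x^2 - 20000x. The coefficient of x^9 equals -trace(L) = -30, matching the sum of degrees. The eigenvalues sum to 30, which equals trace(L) = 2|E|.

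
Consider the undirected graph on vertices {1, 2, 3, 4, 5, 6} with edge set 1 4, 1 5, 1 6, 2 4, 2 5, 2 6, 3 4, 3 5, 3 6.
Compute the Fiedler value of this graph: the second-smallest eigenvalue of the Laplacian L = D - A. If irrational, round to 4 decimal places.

Reading degrees in the order [1, 2, 3, 4, 5, 6] gives [3, 3, 3, 3, 3, 3]; set D = diag(3, 3, 3, 3, 3, 3) and form L = D - A. The sorted Laplacian eigenvalues are [0, 3, 3, 3, 3, 6]; the algebraic connectivity is the second entry, 3. The eigenvalues sum to 18, which equals trace(L) = 2|E|.

3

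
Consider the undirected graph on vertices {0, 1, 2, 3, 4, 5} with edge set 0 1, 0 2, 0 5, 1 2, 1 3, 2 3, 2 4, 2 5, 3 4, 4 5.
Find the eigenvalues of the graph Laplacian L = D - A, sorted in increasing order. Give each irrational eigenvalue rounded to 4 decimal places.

With the vertex order [0, 1, 2, 3, 4, 5], the degrees are [3, 3, 5, 3, 3, 3], giving D = diag(3, 3, 5, 3, 3, 3) and L = D - A. Diagonalising L (or applying a numerical eigensolver to the 6x6 matrix) gives the spectrum above. The single zero eigenvalue shows the graph is connected. The largest eigenvalue, 6, is at most the vertex count 6. By the matrix-tree theorem the graph has (1/6) * product of the nonzero eigenvalues = 121 spanning trees.

[0, 2.3820, 2.3820, 4.6180, 4.6180, 6]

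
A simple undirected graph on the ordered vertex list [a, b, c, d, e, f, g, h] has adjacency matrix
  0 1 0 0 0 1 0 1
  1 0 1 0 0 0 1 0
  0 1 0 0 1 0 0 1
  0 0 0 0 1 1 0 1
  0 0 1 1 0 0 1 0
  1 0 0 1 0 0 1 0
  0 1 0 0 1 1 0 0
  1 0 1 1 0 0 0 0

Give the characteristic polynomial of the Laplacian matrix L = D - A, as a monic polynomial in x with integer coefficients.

x^8 - 24x^7 + 240x^6 - 1296x^5 + 4080x^4 - 7488x^3 + 7424x^2 - 3072x

Reading degrees in the order [a, b, c, d, e, f, g, h] gives [3, 3, 3, 3, 3, 3, 3, 3]; set D = diag(3, 3, 3, 3, 3, 3, 3, 3) and form L = D - A. The eigenvalues of L are [0, 2, 2, 2, 4, 4, 4, 6]; the characteristic polynomial is the product of (x - lambda_i), which multiplies out to x^8 - 24x^7 + 240x^6 - 1296x^5 + 4080x^4 - 7488x^3 + 7424x^2 - 3072x. Since p(0) = det(-L) = 0, x divides p(x). There is one zero in the spectrum, matching the 1 component.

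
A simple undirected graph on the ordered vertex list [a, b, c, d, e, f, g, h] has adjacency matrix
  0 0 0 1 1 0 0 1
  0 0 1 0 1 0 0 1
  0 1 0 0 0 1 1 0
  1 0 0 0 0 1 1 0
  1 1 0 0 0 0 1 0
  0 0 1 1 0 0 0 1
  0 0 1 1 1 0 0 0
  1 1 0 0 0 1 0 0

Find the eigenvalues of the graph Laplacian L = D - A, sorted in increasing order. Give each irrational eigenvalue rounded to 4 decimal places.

With the vertex order [a, b, c, d, e, f, g, h], the degrees are [3, 3, 3, 3, 3, 3, 3, 3], giving D = diag(3, 3, 3, 3, 3, 3, 3, 3) and L = D - A. The multiplicity of 0 as a Laplacian eigenvalue equals the number of connected components. The single zero eigenvalue shows the graph is connected.

[0, 2, 2, 2, 4, 4, 4, 6]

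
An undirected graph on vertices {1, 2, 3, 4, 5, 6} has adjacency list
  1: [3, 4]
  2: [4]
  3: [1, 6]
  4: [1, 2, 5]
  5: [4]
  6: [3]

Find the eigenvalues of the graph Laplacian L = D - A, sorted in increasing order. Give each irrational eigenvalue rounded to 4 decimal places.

With the vertex order [1, 2, 3, 4, 5, 6], the degrees are [2, 1, 2, 3, 1, 1], giving D = diag(2, 1, 2, 3, 1, 1) and L = D - A. Since every row of L sums to 0, the all-ones vector is in the kernel and 0 is an eigenvalue. By the matrix-tree theorem the graph has (1/6) * product of the nonzero eigenvalues = 1 spanning tree. There is one zero in the spectrum, matching the 1 component.

[0, 0.3249, 1, 1.4608, 3, 4.2143]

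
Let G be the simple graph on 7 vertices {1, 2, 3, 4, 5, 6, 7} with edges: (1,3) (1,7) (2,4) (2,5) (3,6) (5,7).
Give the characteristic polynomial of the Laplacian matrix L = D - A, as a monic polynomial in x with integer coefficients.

x^7 - 12x^6 + 55x^5 - 120x^4 + 126x^3 - 56x^2 + 7x

Reading degrees in the order [1, 2, 3, 4, 5, 6, 7] gives [2, 2, 2, 1, 2, 1, 2]; set D = diag(2, 2, 2, 1, 2, 1, 2) and form L = D - A. L has integer entries, so p(x) = det(xI - L) has integer coefficients. Expanding the determinant yields x^7 - 12x^6 + 55x^5 - 120x^4 + 126x^3 - 56x^2 + 7x. The constant term is 0 because L is singular (the all-ones vector lies in its kernel). The eigenvalues sum to 12, which equals trace(L) = 2|E|.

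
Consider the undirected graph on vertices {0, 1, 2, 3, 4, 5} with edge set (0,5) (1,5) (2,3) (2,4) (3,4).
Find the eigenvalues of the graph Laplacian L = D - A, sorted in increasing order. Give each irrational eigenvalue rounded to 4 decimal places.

[0, 0, 1, 3, 3, 3]

Each diagonal entry of L is the vertex degree and each off-diagonal entry is -1 where an edge is present, 0 otherwise; in the order [0, 1, 2, 3, 4, 5] the diagonal is [1, 1, 2, 2, 2, 2]. Since every row of L sums to 0, the all-ones vector is in the kernel and 0 is an eigenvalue. The 2 zero eigenvalues correspond to the 2 connected components.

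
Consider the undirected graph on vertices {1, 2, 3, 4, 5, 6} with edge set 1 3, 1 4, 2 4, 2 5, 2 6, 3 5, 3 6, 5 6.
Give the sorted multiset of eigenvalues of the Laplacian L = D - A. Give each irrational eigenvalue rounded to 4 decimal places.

[0, 1.2679, 2, 4, 4, 4.7321]

Reading degrees in the order [1, 2, 3, 4, 5, 6] gives [2, 3, 3, 2, 3, 3]; set D = diag(2, 3, 3, 2, 3, 3) and form L = D - A. Since every row of L sums to 0, the all-ones vector is in the kernel and 0 is an eigenvalue. There is one zero in the spectrum, matching the 1 component.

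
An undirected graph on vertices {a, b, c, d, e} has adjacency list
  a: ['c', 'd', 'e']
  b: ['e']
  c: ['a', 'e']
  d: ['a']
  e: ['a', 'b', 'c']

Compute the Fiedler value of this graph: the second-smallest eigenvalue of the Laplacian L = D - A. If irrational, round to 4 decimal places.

Reading degrees in the order [a, b, c, d, e] gives [3, 1, 2, 1, 3]; set D = diag(3, 1, 2, 1, 3) and form L = D - A. The sorted Laplacian eigenvalues are [0, 0.6972, 1.3820, 3.6180, 4.3028]; the algebraic connectivity is the second entry, 0.6972. By the matrix-tree theorem the graph has (1/5) * product of the nonzero eigenvalues = 3 spanning trees.

0.6972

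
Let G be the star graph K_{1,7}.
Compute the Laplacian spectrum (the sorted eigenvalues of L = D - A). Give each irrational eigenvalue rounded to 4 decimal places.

[0, 1, 1, 1, 1, 1, 1, 8]

The graph has 8 vertices and degree multiset [7, 1, 1, 1, 1, 1, 1, 1]; D is the diagonal matrix of degrees and L = D - A. L is symmetric positive semidefinite, so every eigenvalue is real and nonnegative. The eigenvalues sum to 14, which equals trace(L) = 2|E|.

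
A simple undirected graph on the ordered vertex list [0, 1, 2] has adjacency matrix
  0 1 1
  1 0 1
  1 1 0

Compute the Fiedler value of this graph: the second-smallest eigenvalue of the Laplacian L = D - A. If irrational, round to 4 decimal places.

3

Reading degrees in the order [0, 1, 2] gives [2, 2, 2]; set D = diag(2, 2, 2) and form L = D - A. The sorted Laplacian eigenvalues are [0, 3, 3]; the algebraic connectivity is the second entry, 3. The eigenvalues sum to 6, which equals trace(L) = 2|E|. There is one zero in the spectrum, matching the 1 component.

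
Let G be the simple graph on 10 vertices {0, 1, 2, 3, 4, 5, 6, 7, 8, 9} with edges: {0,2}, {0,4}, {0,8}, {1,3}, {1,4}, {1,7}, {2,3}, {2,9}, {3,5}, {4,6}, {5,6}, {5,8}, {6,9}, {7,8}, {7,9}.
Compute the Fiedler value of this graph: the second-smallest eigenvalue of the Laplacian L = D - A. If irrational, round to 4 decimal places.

2

With the vertex order [0, 1, 2, 3, 4, 5, 6, 7, 8, 9], the degrees are [3, 3, 3, 3, 3, 3, 3, 3, 3, 3], giving D = diag(3, 3, 3, 3, 3, 3, 3, 3, 3, 3) and L = D - A. Computing the eigenvalues of L and sorting gives [0, 2, 2, 2, 2, 2, 5, 5, 5, 5]. The Fiedler value lambda_2 = 2 is strictly positive, so the graph is connected.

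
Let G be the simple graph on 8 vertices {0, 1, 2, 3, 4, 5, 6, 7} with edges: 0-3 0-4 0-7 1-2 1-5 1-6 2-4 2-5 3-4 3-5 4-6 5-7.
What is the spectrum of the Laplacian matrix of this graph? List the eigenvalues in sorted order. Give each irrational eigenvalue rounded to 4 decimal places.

Each diagonal entry of L is the vertex degree and each off-diagonal entry is -1 where an edge is present, 0 otherwise; in the order [0, 1, 2, 3, 4, 5, 6, 7] the diagonal is [3, 3, 3, 3, 4, 4, 2, 2]. Since every row of L sums to 0, the all-ones vector is in the kernel and 0 is an eigenvalue. There is one zero in the spectrum, matching the 1 component.

[0, 1.1864, 2, 2.2679, 3.4707, 4, 5.3429, 5.7321]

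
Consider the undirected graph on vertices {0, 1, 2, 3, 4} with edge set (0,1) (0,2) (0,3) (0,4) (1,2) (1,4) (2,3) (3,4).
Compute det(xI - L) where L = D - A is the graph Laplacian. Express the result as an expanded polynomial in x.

x^5 - 16x^4 + 94x^3 - 240x^2 + 225x

Each diagonal entry of L is the vertex degree and each off-diagonal entry is -1 where an edge is present, 0 otherwise; in the order [0, 1, 2, 3, 4] the diagonal is [4, 3, 3, 3, 3]. Computing det(xI - L) by cofactor expansion (or equivalently via sum-over-permutations) gives x^5 - 16x^4 + 94x^3 - 240x^2 + 225x. The coefficient of x^4 equals -trace(L) = -16, matching the sum of degrees. The eigenvalues sum to 16, which equals trace(L) = 2|E|.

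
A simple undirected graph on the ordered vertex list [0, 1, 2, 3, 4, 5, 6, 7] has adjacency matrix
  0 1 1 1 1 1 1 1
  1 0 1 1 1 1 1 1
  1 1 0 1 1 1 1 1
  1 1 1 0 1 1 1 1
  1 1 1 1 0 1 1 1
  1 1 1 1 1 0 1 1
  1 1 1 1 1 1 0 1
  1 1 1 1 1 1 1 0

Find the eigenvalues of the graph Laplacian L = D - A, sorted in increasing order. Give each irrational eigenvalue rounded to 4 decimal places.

[0, 8, 8, 8, 8, 8, 8, 8]

Reading degrees in the order [0, 1, 2, 3, 4, 5, 6, 7] gives [7, 7, 7, 7, 7, 7, 7, 7]; set D = diag(7, 7, 7, 7, 7, 7, 7, 7) and form L = D - A. The multiplicity of 0 as a Laplacian eigenvalue equals the number of connected components. By the matrix-tree theorem the graph has (1/8) * product of the nonzero eigenvalues = 262144 spanning trees.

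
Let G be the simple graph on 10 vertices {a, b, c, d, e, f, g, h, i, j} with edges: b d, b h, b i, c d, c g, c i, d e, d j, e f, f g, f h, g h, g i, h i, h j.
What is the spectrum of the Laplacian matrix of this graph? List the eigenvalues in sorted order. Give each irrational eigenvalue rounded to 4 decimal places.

[0, 0, 1.4834, 1.6972, 2.4476, 2.6972, 4.2873, 5.3028, 5.7817, 6.3028]

Reading degrees in the order [a, b, c, d, e, f, g, h, i, j] gives [0, 3, 3, 4, 2, 3, 4, 5, 4, 2]; set D = diag(0, 3, 3, 4, 2, 3, 4, 5, 4, 2) and form L = D - A. Since every row of L sums to 0, the all-ones vector is in the kernel and 0 is an eigenvalue. The 2 zero eigenvalues correspond to the 2 connected components.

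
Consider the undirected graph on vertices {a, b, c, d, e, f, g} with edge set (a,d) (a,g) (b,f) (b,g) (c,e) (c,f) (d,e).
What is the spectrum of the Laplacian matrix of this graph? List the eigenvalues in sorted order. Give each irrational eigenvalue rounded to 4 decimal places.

[0, 0.7530, 0.7530, 2.4450, 2.4450, 3.8019, 3.8019]

Each diagonal entry of L is the vertex degree and each off-diagonal entry is -1 where an edge is present, 0 otherwise; in the order [a, b, c, d, e, f, g] the diagonal is [2, 2, 2, 2, 2, 2, 2]. The multiplicity of 0 as a Laplacian eigenvalue equals the number of connected components. There is one zero in the spectrum, matching the 1 component. The largest eigenvalue, 3.8019, is at most the vertex count 7.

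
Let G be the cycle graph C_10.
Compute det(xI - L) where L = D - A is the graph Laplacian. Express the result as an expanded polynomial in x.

The graph has 10 vertices and degree multiset [2, 2, 2, 2, 2, 2, 2, 2, 2, 2]; D is the diagonal matrix of degrees and L = D - A. L has integer entries, so p(x) = det(xI - L) has integer coefficients. Expanding the determinant yields x^10 - 20x^9 + 170x^8 - 800x^7 + 2275x^6 - 4004x^5 + 4290x^4 - 2640x^3 + 825x^2 - 100x. The coefficient of x^9 equals -trace(L) = -20, matching the sum of degrees. There is one zero in the spectrum, matching the 1 component.

x^10 - 20x^9 + 170x^8 - 800x^7 + 2275x^6 - 4004x^5 + 4290x^4 - 2640x^3 + 825x^2 - 100x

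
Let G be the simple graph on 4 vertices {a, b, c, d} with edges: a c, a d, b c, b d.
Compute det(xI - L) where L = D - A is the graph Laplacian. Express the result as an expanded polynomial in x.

Each diagonal entry of L is the vertex degree and each off-diagonal entry is -1 where an edge is present, 0 otherwise; in the order [a, b, c, d] the diagonal is [2, 2, 2, 2]. L has integer entries, so p(x) = det(xI - L) has integer coefficients. Expanding the determinant yields x^4 - 8x^3 + 20x^2 - 16x. The coefficient of x^3 equals -trace(L) = -8, matching the sum of degrees. There is one zero in the spectrum, matching the 1 component.

x^4 - 8x^3 + 20x^2 - 16x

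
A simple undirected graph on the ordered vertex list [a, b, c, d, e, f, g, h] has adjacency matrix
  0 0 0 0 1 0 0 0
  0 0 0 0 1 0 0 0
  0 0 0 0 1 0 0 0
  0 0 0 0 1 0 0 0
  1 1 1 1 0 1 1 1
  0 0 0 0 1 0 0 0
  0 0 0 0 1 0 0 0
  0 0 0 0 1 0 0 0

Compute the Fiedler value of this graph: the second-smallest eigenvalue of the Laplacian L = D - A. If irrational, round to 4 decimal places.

1

Reading degrees in the order [a, b, c, d, e, f, g, h] gives [1, 1, 1, 1, 7, 1, 1, 1]; set D = diag(1, 1, 1, 1, 7, 1, 1, 1) and form L = D - A. The smallest Laplacian eigenvalue is always 0. The next one, lambda_2 = 1, measures how hard the graph is to disconnect: larger values mean better connectivity.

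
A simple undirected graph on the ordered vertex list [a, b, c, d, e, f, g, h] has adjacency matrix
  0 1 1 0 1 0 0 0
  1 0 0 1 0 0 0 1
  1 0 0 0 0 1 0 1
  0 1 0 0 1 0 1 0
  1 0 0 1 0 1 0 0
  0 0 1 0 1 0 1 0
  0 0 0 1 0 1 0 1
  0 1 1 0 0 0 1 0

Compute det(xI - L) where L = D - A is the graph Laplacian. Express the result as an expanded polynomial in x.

x^8 - 24x^7 + 240x^6 - 1296x^5 + 4080x^4 - 7488x^3 + 7424x^2 - 3072x

With the vertex order [a, b, c, d, e, f, g, h], the degrees are [3, 3, 3, 3, 3, 3, 3, 3], giving D = diag(3, 3, 3, 3, 3, 3, 3, 3) and L = D - A. L has integer entries, so p(x) = det(xI - L) has integer coefficients. Expanding the determinant yields x^8 - 24x^7 + 240x^6 - 1296x^5 + 4080x^4 - 7488x^3 + 7424x^2 - 3072x. The constant term is 0 because L is singular (the all-ones vector lies in its kernel). By the matrix-tree theorem the graph has (1/8) * product of the nonzero eigenvalues = 384 spanning trees.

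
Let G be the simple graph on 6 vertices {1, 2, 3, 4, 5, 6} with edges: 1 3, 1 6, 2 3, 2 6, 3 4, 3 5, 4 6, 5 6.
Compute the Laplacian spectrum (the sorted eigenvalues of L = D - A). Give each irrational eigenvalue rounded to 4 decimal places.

[0, 2, 2, 2, 4, 6]

Reading degrees in the order [1, 2, 3, 4, 5, 6] gives [2, 2, 4, 2, 2, 4]; set D = diag(2, 2, 4, 2, 2, 4) and form L = D - A. L is symmetric positive semidefinite, so every eigenvalue is real and nonnegative. The single zero eigenvalue shows the graph is connected. There is one zero in the spectrum, matching the 1 component.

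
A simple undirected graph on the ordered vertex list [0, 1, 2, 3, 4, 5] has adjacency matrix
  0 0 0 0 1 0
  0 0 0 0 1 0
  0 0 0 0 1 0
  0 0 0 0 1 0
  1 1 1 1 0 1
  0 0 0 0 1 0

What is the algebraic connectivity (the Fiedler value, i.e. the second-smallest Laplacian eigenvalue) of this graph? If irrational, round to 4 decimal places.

1

With the vertex order [0, 1, 2, 3, 4, 5], the degrees are [1, 1, 1, 1, 5, 1], giving D = diag(1, 1, 1, 1, 5, 1) and L = D - A. The sorted Laplacian eigenvalues are [0, 1, 1, 1, 1, 6]; the algebraic connectivity is the second entry, 1. There is one zero in the spectrum, matching the 1 component.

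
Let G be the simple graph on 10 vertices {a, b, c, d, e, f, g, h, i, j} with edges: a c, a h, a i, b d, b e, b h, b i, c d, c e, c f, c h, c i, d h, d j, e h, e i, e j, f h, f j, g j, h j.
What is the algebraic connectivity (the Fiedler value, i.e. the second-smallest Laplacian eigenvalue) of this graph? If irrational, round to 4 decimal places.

Reading degrees in the order [a, b, c, d, e, f, g, h, i, j] gives [3, 4, 6, 4, 5, 3, 1, 7, 4, 5]; set D = diag(3, 4, 6, 4, 5, 3, 1, 7, 4, 5) and form L = D - A. Computing the eigenvalues of L and sorting gives [0, 0.8504, 2.4167, 2.8208, 3.8491, 4.8934, 5.1978, 5.9954, 7.7287, 8.2476]. The Fiedler value lambda_2 = 0.8504 is strictly positive, so the graph is connected. The largest eigenvalue, 8.2476, is at most the vertex count 10.

0.8504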